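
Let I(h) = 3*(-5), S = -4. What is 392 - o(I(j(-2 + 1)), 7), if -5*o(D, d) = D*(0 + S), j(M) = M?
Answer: 404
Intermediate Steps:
I(h) = -15
o(D, d) = 4*D/5 (o(D, d) = -D*(0 - 4)/5 = -D*(-4)/5 = -(-4)*D/5 = 4*D/5)
392 - o(I(j(-2 + 1)), 7) = 392 - 4*(-15)/5 = 392 - 1*(-12) = 392 + 12 = 404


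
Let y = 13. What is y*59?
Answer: 767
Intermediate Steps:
y*59 = 13*59 = 767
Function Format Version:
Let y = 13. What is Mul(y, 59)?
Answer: 767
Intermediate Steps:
Mul(y, 59) = Mul(13, 59) = 767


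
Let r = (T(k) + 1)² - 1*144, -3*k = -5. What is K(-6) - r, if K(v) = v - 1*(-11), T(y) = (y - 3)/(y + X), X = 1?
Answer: 595/4 ≈ 148.75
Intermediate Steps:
k = 5/3 (k = -⅓*(-5) = 5/3 ≈ 1.6667)
T(y) = (-3 + y)/(1 + y) (T(y) = (y - 3)/(y + 1) = (-3 + y)/(1 + y))
K(v) = 11 + v (K(v) = v + 11 = 11 + v)
r = -575/4 (r = ((-3 + 5/3)/(1 + 5/3) + 1)² - 1*144 = (-4/3/(8/3) + 1)² - 144 = ((3/8)*(-4/3) + 1)² - 144 = (-½ + 1)² - 144 = (½)² - 144 = ¼ - 144 = -575/4 ≈ -143.75)
K(-6) - r = (11 - 6) - 1*(-575/4) = 5 + 575/4 = 595/4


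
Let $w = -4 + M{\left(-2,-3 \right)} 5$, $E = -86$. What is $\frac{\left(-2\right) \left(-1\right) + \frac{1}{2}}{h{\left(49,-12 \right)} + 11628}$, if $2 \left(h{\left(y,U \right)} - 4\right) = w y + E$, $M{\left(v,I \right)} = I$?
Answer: $\frac{5}{22247} \approx 0.00022475$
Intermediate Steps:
$w = -19$ ($w = -4 - 15 = -19$)
$h{\left(y,U \right)} = -39 - \frac{19 y}{2}$ ($h{\left(y,U \right)} = 4 + \frac{- 19 y - 86}{2} = 4 + \frac{-86 - 19 y}{2} = 4 - \left(43 + \frac{19 y}{2}\right) = -39 - \frac{19 y}{2}$)
$\frac{\left(-2\right) \left(-1\right) + \frac{1}{2}}{h{\left(49,-12 \right)} + 11628} = \frac{\left(-2\right) \left(-1\right) + \frac{1}{2}}{\left(-39 - \frac{931}{2}\right) + 11628} = \frac{2 + \frac{1}{2}}{\left(-39 - \frac{931}{2}\right) + 11628} = \frac{1}{- \frac{1009}{2} + 11628} \cdot \frac{5}{2} = \frac{1}{\frac{22247}{2}} \cdot \frac{5}{2} = \frac{2}{22247} \cdot \frac{5}{2} = \frac{5}{22247}$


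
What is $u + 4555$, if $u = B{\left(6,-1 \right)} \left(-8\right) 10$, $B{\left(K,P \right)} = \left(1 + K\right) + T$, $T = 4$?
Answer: $3675$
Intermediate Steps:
$B{\left(K,P \right)} = 5 + K$ ($B{\left(K,P \right)} = \left(1 + K\right) + 4 = 5 + K$)
$u = -880$ ($u = \left(5 + 6\right) \left(-8\right) 10 = 11 \left(-8\right) 10 = \left(-88\right) 10 = -880$)
$u + 4555 = -880 + 4555 = 3675$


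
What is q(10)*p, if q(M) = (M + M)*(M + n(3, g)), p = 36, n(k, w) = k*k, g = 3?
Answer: 13680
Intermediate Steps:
n(k, w) = k**2
q(M) = 2*M*(9 + M) (q(M) = (M + M)*(M + 3**2) = (2*M)*(M + 9) = (2*M)*(9 + M) = 2*M*(9 + M))
q(10)*p = (2*10*(9 + 10))*36 = (2*10*19)*36 = 380*36 = 13680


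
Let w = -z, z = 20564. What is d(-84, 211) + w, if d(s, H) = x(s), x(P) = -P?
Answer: -20480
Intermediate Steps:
d(s, H) = -s
w = -20564 (w = -1*20564 = -20564)
d(-84, 211) + w = -1*(-84) - 20564 = 84 - 20564 = -20480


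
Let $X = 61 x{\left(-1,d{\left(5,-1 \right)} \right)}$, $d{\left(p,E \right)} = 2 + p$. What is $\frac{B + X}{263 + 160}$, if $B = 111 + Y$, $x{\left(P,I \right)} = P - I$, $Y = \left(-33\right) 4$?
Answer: $- \frac{509}{423} \approx -1.2033$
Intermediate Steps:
$Y = -132$
$X = -488$ ($X = 61 \left(-1 - \left(2 + 5\right)\right) = 61 \left(-1 - 7\right) = 61 \left(-8\right) = -488$)
$B = -21$ ($B = 111 - 132 = -21$)
$\frac{B + X}{263 + 160} = \frac{-21 - 488}{263 + 160} = - \frac{509}{423}$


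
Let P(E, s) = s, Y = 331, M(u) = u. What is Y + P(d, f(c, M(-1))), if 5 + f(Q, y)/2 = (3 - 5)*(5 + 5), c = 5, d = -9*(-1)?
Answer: 281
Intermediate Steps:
d = 9
f(Q, y) = -50 (f(Q, y) = -10 + 2*((3 - 5)*(5 + 5)) = -10 + 2*(-2*10) = -10 + 2*(-20) = -10 - 40 = -50)
Y + P(d, f(c, M(-1))) = 331 - 50 = 281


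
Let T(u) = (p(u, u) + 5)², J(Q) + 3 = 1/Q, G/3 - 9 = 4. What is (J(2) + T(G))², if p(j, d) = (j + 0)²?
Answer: 21690881078409/4 ≈ 5.4227e+12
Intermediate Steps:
p(j, d) = j²
G = 39 (G = 27 + 3*4 = 27 + 12 = 39)
J(Q) = -3 + 1/Q
T(u) = (5 + u²)² (T(u) = (u² + 5)² = (5 + u²)²)
(J(2) + T(G))² = ((-3 + 1/2) + (5 + 39²)²)² = ((-3 + ½) + (5 + 1521)²)² = (-5/2 + 1526²)² = (-5/2 + 2328676)² = (4657347/2)² = 21690881078409/4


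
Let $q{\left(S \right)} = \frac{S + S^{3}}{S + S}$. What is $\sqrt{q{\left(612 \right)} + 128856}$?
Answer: $\frac{\sqrt{1264514}}{2} \approx 562.25$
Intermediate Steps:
$q{\left(S \right)} = \frac{S + S^{3}}{2 S}$
$\sqrt{q{\left(612 \right)} + 128856} = \sqrt{\left(\frac{1}{2} + \frac{612^{2}}{2}\right) + 128856} = \sqrt{\left(\frac{1}{2} + \frac{1}{2} \cdot 374544\right) + 128856} = \sqrt{\left(\frac{1}{2} + 187272\right) + 128856} = \sqrt{\frac{374545}{2} + 128856} = \sqrt{\frac{632257}{2}} = \frac{\sqrt{1264514}}{2}$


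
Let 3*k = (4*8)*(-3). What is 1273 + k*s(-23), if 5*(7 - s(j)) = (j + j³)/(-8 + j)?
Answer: 110535/31 ≈ 3565.6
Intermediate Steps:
s(j) = 7 - (j + j³)/(5*(-8 + j))
k = -32 (k = ((4*8)*(-3))/3 = (32*(-3))/3 = (⅓)*(-96) = -32)
1273 + k*s(-23) = 1273 - 32*(-280 - 1*(-23)³ + 34*(-23))/(5*(-8 - 23)) = 1273 - 32*(-280 - 1*(-12167) - 782)/(5*(-31)) = 1273 - 32*(-1)*(-280 + 12167 - 782)/(5*31) = 1273 - 32*(-1)*11105/(5*31) = 1273 - 32*(-2221/31) = 1273 + 71072/31 = 110535/31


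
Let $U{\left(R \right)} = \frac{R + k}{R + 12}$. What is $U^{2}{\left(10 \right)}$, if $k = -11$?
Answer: $\frac{1}{484} \approx 0.0020661$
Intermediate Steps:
$U{\left(R \right)} = \frac{-11 + R}{12 + R}$ ($U{\left(R \right)} = \frac{R - 11}{R + 12} = \frac{-11 + R}{12 + R}$)
$U^{2}{\left(10 \right)} = \left(\frac{-11 + 10}{12 + 10}\right)^{2} = \left(\frac{1}{22} \left(-1\right)\right)^{2} = \left(- \frac{1}{22}\right)^{2} = \frac{1}{484}$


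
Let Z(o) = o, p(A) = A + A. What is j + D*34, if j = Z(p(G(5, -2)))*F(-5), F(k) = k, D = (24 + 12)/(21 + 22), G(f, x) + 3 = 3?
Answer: 1224/43 ≈ 28.465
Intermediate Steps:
G(f, x) = 0 (G(f, x) = -3 + 3 = 0)
D = 36/43 ≈ 0.83721
p(A) = 2*A
j = 0 (j = (2*0)*(-5) = 0*(-5) = 0)
j + D*34 = 0 + (36/43)*34 = 0 + 1224/43 = 1224/43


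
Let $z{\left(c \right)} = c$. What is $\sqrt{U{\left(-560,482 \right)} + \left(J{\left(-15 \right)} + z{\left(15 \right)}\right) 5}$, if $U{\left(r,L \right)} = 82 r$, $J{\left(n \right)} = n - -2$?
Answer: $i \sqrt{45910} \approx 214.27 i$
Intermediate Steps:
$J{\left(n \right)} = 2 + n$ ($J{\left(n \right)} = n + 2 = 2 + n$)
$\sqrt{U{\left(-560,482 \right)} + \left(J{\left(-15 \right)} + z{\left(15 \right)}\right) 5} = \sqrt{82 \left(-560\right) + \left(\left(2 - 15\right) + 15\right) 5} = \sqrt{-45920 + \left(-13 + 15\right) 5} = \sqrt{-45920 + 2 \cdot 5} = \sqrt{-45920 + 10} = \sqrt{-45910} = i \sqrt{45910}$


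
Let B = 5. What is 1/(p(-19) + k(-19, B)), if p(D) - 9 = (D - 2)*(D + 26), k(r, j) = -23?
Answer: -1/161 ≈ -0.0062112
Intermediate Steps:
p(D) = 9 + (-2 + D)*(26 + D) (p(D) = 9 + (D - 2)*(D + 26) = 9 + (-2 + D)*(26 + D))
1/(p(-19) + k(-19, B)) = 1/((-43 + (-19)**2 + 24*(-19)) - 23) = 1/((-43 + 361 - 456) - 23) = 1/(-138 - 23) = 1/(-161) = -1/161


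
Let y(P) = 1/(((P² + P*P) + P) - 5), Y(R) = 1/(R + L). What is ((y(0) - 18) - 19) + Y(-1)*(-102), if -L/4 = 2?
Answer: -388/15 ≈ -25.867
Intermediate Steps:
L = -8 (L = -4*2 = -8)
Y(R) = 1/(-8 + R) (Y(R) = 1/(R - 8) = 1/(-8 + R))
y(P) = 1/(-5 + P + 2*P²) (y(P) = 1/(((P² + P²) + P) - 5) = 1/((2*P² + P) - 5) = 1/((P + 2*P²) - 5) = 1/(-5 + P + 2*P²))
((y(0) - 18) - 19) + Y(-1)*(-102) = ((1/(-5 + 0 + 2*0²) - 18) - 19) - 102/(-8 - 1) = ((1/(-5 + 0 + 2*0) - 18) - 19) - 102/(-9) = ((1/(-5 + 0 + 0) - 18) - 19) - ⅑*(-102) = ((1/(-5) - 18) - 19) + 34/3 = ((-⅕ - 18) - 19) + 34/3 = (-91/5 - 19) + 34/3 = -186/5 + 34/3 = -388/15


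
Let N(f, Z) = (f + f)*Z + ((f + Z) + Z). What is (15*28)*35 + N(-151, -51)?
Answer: 29849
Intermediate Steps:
N(f, Z) = f + 2*Z + 2*Z*f (N(f, Z) = (2*f)*Z + ((Z + f) + Z) = 2*Z*f + (f + 2*Z) = f + 2*Z + 2*Z*f)
(15*28)*35 + N(-151, -51) = (15*28)*35 + (-151 + 2*(-51) + 2*(-51)*(-151)) = 420*35 + (-151 - 102 + 15402) = 14700 + 15149 = 29849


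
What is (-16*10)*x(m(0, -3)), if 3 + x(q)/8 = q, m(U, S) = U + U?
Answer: 3840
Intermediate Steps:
m(U, S) = 2*U
x(q) = -24 + 8*q
(-16*10)*x(m(0, -3)) = (-16*10)*(-24 + 8*(2*0)) = -160*(-24 + 8*0) = -160*(-24 + 0) = -160*(-24) = 3840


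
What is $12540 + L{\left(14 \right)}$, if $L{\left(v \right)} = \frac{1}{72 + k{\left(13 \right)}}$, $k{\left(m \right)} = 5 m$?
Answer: $\frac{1717981}{137} \approx 12540.0$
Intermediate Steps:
$L{\left(v \right)} = \frac{1}{137}$ ($L{\left(v \right)} = \frac{1}{72 + 5 \cdot 13} = \frac{1}{72 + 65} = \frac{1}{137}$)
$12540 + L{\left(14 \right)} = 12540 + \frac{1}{137} = \frac{1717981}{137}$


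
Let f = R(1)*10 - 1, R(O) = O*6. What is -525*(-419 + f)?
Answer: 189000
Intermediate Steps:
R(O) = 6*O
f = 59 (f = (6*1)*10 - 1 = 6*10 - 1 = 60 - 1 = 59)
-525*(-419 + f) = -525*(-419 + 59) = -525*(-360) = 189000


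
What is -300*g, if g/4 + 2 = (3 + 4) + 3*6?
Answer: -27600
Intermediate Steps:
g = 92 (g = -8 + 4*((3 + 4) + 3*6) = -8 + 4*(7 + 18) = -8 + 4*25 = -8 + 100 = 92)
-300*g = -300*92 = -27600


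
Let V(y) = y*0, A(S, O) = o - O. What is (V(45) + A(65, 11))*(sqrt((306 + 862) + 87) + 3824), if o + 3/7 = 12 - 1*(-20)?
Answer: 550656/7 + 144*sqrt(1255)/7 ≈ 79394.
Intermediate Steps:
o = 221/7 (o = -3/7 + (12 - 1*(-20)) = -3/7 + (12 + 20) = -3/7 + 32 = 221/7 ≈ 31.571)
A(S, O) = 221/7 - O
V(y) = 0
(V(45) + A(65, 11))*(sqrt((306 + 862) + 87) + 3824) = (0 + (221/7 - 1*11))*(sqrt((306 + 862) + 87) + 3824) = (0 + (221/7 - 11))*(sqrt(1168 + 87) + 3824) = (0 + 144/7)*(sqrt(1255) + 3824) = 144*(3824 + sqrt(1255))/7 = 550656/7 + 144*sqrt(1255)/7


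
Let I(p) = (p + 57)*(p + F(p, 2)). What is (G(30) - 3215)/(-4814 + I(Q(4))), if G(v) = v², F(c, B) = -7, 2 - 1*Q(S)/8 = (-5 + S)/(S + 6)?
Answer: 57875/102269 ≈ 0.56591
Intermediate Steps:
Q(S) = 16 - 8*(-5 + S)/(6 + S) (Q(S) = 16 - 8*(-5 + S)/(S + 6) = 16 - 8*(-5 + S)/(6 + S))
I(p) = (-7 + p)*(57 + p) (I(p) = (p + 57)*(p - 7) = (57 + p)*(-7 + p) = (-7 + p)*(57 + p))
(G(30) - 3215)/(-4814 + I(Q(4))) = (30² - 3215)/(-4814 + (-399 + (8*(17 + 4)/(6 + 4))² + 50*(8*(17 + 4)/(6 + 4)))) = (900 - 3215)/(-4814 + (-399 + (8*21/10)² + 50*(8*21/10))) = -2315/(-4814 + (-399 + (8*(⅒)*21)² + 50*(8*(⅒)*21))) = -2315/(-4814 + (-399 + (84/5)² + 50*(84/5))) = -2315/(-4814 + (-399 + 7056/25 + 840)) = -2315/(-4814 + 18081/25) = -2315/(-102269/25) = -2315*(-25/102269) = 57875/102269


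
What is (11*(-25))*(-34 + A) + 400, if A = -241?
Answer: 76025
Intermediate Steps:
(11*(-25))*(-34 + A) + 400 = (11*(-25))*(-34 - 241) + 400 = -275*(-275) + 400 = 75625 + 400 = 76025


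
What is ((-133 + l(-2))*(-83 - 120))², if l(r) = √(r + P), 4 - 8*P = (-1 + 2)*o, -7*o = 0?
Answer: 1457768375/2 - 5480797*I*√6 ≈ 7.2888e+8 - 1.3425e+7*I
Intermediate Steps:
o = 0 (o = -⅐*0 = 0)
P = ½ (P = ½ - (-1 + 2)*0/8 = ½ - 0/8 = ½ - ⅛*0 = ½ + 0 = ½ ≈ 0.50000)
l(r) = √(½ + r) (l(r) = √(r + ½) = √(½ + r))
((-133 + l(-2))*(-83 - 120))² = ((-133 + √(2 + 4*(-2))/2)*(-83 - 120))² = ((-133 + √(2 - 8)/2)*(-203))² = ((-133 + √(-6)/2)*(-203))² = ((-133 + (I*√6)/2)*(-203))² = ((-133 + I*√6/2)*(-203))² = (26999 - 203*I*√6/2)²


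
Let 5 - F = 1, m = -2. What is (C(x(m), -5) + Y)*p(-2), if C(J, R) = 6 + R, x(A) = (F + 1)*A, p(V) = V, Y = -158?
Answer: 314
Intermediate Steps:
F = 4 (F = 5 - 1*1 = 5 - 1 = 4)
x(A) = 5*A (x(A) = (4 + 1)*A = 5*A)
(C(x(m), -5) + Y)*p(-2) = ((6 - 5) - 158)*(-2) = (1 - 158)*(-2) = -157*(-2) = 314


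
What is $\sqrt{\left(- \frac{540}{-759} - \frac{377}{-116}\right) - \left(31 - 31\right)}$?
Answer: $\frac{\sqrt{1014277}}{506} \approx 1.9903$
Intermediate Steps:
$\sqrt{\left(- \frac{540}{-759} - \frac{377}{-116}\right) - \left(31 - 31\right)} = \sqrt{\left(\left(-540\right) \left(- \frac{1}{759}\right) - - \frac{13}{4}\right) - 0} = \sqrt{\left(\frac{180}{253} + \frac{13}{4}\right) + 0} = \sqrt{\frac{4009}{1012} + 0} = \sqrt{\frac{4009}{1012}} = \frac{\sqrt{1014277}}{506}$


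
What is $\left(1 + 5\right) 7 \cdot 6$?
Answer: $252$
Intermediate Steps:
$\left(1 + 5\right) 7 \cdot 6 = 6 \cdot 7 \cdot 6 = 42 \cdot 6 = 252$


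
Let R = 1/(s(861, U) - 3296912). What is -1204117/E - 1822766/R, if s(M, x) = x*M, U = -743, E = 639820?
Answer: 4591069635143362083/639820 ≈ 7.1756e+12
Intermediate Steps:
s(M, x) = M*x
R = -1/3936635 (R = 1/(861*(-743) - 3296912) = 1/(-639723 - 3296912) = 1/(-3936635) = -1/3936635 ≈ -2.5402e-7)
-1204117/E - 1822766/R = -1204117/639820 - 1822766/(-1/3936635) = -1204117*1/639820 - 1822766*(-3936635) = -1204117/639820 + 7175564432410 = 4591069635143362083/639820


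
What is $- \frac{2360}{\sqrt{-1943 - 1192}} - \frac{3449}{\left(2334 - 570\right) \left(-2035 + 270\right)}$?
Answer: $\frac{3449}{3113460} + \frac{472 i \sqrt{3135}}{627} \approx 0.0011078 + 42.15 i$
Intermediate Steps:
$- \frac{2360}{\sqrt{-1943 - 1192}} - \frac{3449}{\left(2334 - 570\right) \left(-2035 + 270\right)} = - \frac{2360}{\sqrt{-3135}} - \frac{3449}{1764 \left(-1765\right)} = - \frac{2360}{i \sqrt{3135}} - \frac{3449}{-3113460} = - 2360 \left(- \frac{i \sqrt{3135}}{3135}\right) - - \frac{3449}{3113460} = \frac{472 i \sqrt{3135}}{627} + \frac{3449}{3113460} = \frac{3449}{3113460} + \frac{472 i \sqrt{3135}}{627}$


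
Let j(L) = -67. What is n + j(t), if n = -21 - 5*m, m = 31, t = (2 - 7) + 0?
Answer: -243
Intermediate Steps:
t = -5 (t = -5 + 0 = -5)
n = -176 (n = -21 - 5*31 = -21 - 155 = -176)
n + j(t) = -176 - 67 = -243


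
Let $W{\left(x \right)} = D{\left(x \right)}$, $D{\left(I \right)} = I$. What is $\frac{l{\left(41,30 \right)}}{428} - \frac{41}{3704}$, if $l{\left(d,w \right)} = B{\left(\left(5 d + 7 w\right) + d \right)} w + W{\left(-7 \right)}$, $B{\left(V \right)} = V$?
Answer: $\frac{12656811}{396328} \approx 31.935$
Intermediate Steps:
$W{\left(x \right)} = x$
$l{\left(d,w \right)} = -7 + w \left(6 d + 7 w\right)$ ($l{\left(d,w \right)} = \left(\left(5 d + 7 w\right) + d\right) w - 7 = \left(6 d + 7 w\right) w - 7 = w \left(6 d + 7 w\right) - 7 = -7 + w \left(6 d + 7 w\right)$)
$\frac{l{\left(41,30 \right)}}{428} - \frac{41}{3704} = \frac{-7 + 30 \left(6 \cdot 41 + 7 \cdot 30\right)}{428} - \frac{41}{3704} = \left(-7 + 30 \left(246 + 210\right)\right) \frac{1}{428} - \frac{41}{3704} = \left(-7 + 30 \cdot 456\right) \frac{1}{428} - \frac{41}{3704} = \left(-7 + 13680\right) \frac{1}{428} - \frac{41}{3704} = 13673 \cdot \frac{1}{428} - \frac{41}{3704} = \frac{13673}{428} - \frac{41}{3704} = \frac{12656811}{396328}$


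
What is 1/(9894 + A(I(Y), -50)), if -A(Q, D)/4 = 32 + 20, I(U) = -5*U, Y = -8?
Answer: 1/9686 ≈ 0.00010324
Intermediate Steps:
A(Q, D) = -208 (A(Q, D) = -4*(32 + 20) = -4*52 = -208)
1/(9894 + A(I(Y), -50)) = 1/(9894 - 208) = 1/9686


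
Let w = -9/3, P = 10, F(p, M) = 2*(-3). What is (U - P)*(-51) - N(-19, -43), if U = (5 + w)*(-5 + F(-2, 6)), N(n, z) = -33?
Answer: 1665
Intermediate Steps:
F(p, M) = -6
w = -3 (w = -9*⅓ = -3)
U = -22 (U = (5 - 3)*(-5 - 6) = 2*(-11) = -22)
(U - P)*(-51) - N(-19, -43) = (-22 - 1*10)*(-51) - 1*(-33) = (-22 - 10)*(-51) + 33 = -32*(-51) + 33 = 1632 + 33 = 1665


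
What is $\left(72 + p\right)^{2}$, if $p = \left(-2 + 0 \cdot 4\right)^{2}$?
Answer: $5776$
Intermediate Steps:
$p = 4$ ($p = \left(-2 + 0\right)^{2} = \left(-2\right)^{2} = 4$)
$\left(72 + p\right)^{2} = \left(72 + 4\right)^{2} = 76^{2} = 5776$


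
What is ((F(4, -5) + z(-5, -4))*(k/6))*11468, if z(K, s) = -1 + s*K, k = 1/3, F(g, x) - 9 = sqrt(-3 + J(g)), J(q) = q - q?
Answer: 160552/9 + 5734*I*sqrt(3)/9 ≈ 17839.0 + 1103.5*I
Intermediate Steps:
J(q) = 0
F(g, x) = 9 + I*sqrt(3) (F(g, x) = 9 + sqrt(-3 + 0) = 9 + sqrt(-3) = 9 + I*sqrt(3))
k = 1/3 ≈ 0.33333
z(K, s) = -1 + K*s
((F(4, -5) + z(-5, -4))*(k/6))*11468 = (((9 + I*sqrt(3)) + (-1 - 5*(-4)))*((1/3)/6))*11468 = (((9 + I*sqrt(3)) + (-1 + 20))*((1/3)*(1/6)))*11468 = (((9 + I*sqrt(3)) + 19)*(1/18))*11468 = ((28 + I*sqrt(3))*(1/18))*11468 = (14/9 + I*sqrt(3)/18)*11468 = 160552/9 + 5734*I*sqrt(3)/9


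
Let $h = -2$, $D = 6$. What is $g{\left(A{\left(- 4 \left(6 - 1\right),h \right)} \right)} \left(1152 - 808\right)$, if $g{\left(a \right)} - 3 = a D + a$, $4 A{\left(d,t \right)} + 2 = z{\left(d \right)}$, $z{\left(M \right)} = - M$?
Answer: $11868$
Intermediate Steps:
$A{\left(d,t \right)} = - \frac{1}{2} - \frac{d}{4}$ ($A{\left(d,t \right)} = - \frac{1}{2} + \frac{\left(-1\right) d}{4} = - \frac{1}{2} - \frac{d}{4}$)
$g{\left(a \right)} = 3 + 7 a$ ($g{\left(a \right)} = 3 + \left(a 6 + a\right) = 3 + \left(6 a + a\right) = 3 + 7 a$)
$g{\left(A{\left(- 4 \left(6 - 1\right),h \right)} \right)} \left(1152 - 808\right) = \left(3 + 7 \left(- \frac{1}{2} - \frac{\left(-4\right) \left(6 - 1\right)}{4}\right)\right) \left(1152 - 808\right) = \left(3 + 7 \left(- \frac{1}{2} - \frac{\left(-4\right) 5}{4}\right)\right) 344 = \left(3 + 7 \left(- \frac{1}{2} - -5\right)\right) 344 = \left(3 + 7 \left(- \frac{1}{2} + 5\right)\right) 344 = \left(3 + 7 \cdot \frac{9}{2}\right) 344 = \left(3 + \frac{63}{2}\right) 344 = \frac{69}{2} \cdot 344 = 11868$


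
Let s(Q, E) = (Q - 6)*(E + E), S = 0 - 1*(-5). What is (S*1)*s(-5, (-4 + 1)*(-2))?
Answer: -660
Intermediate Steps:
S = 5 (S = 0 + 5 = 5)
s(Q, E) = 2*E*(-6 + Q) (s(Q, E) = (-6 + Q)*(2*E) = 2*E*(-6 + Q))
(S*1)*s(-5, (-4 + 1)*(-2)) = (5*1)*(2*((-4 + 1)*(-2))*(-6 - 5)) = 5*(2*(-3*(-2))*(-11)) = 5*(2*6*(-11)) = 5*(-132) = -660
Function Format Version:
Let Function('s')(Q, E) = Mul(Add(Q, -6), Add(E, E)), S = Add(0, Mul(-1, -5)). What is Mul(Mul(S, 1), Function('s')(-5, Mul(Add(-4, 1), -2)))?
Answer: -660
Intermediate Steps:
S = 5 (S = Add(0, 5) = 5)
Function('s')(Q, E) = Mul(2, E, Add(-6, Q)) (Function('s')(Q, E) = Mul(Add(-6, Q), Mul(2, E)) = Mul(2, E, Add(-6, Q)))
Mul(Mul(S, 1), Function('s')(-5, Mul(Add(-4, 1), -2))) = Mul(Mul(5, 1), Mul(2, Mul(Add(-4, 1), -2), Add(-6, -5))) = Mul(5, Mul(2, Mul(-3, -2), -11)) = Mul(5, Mul(2, 6, -11)) = Mul(5, -132) = -660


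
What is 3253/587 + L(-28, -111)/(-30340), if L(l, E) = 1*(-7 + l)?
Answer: 19743313/3561916 ≈ 5.5429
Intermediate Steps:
L(l, E) = -7 + l
3253/587 + L(-28, -111)/(-30340) = 3253/587 + (-7 - 28)/(-30340) = 3253*(1/587) - 35*(-1/30340) = 3253/587 + 7/6068 = 19743313/3561916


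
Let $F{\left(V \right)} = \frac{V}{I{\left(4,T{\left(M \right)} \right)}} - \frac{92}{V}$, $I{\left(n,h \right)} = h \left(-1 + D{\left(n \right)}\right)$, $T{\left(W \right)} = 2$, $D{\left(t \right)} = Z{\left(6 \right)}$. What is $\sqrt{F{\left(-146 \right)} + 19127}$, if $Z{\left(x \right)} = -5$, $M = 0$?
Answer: $\frac{\sqrt{3671855178}}{438} \approx 138.35$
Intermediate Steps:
$D{\left(t \right)} = -5$
$I{\left(n,h \right)} = - 6 h$ ($I{\left(n,h \right)} = h \left(-1 - 5\right) = h \left(-6\right) = - 6 h$)
$F{\left(V \right)} = - \frac{92}{V} - \frac{V}{12}$ ($F{\left(V \right)} = \frac{V}{\left(-6\right) 2} - \frac{92}{V} = \frac{V}{-12} - \frac{92}{V} = V \left(- \frac{1}{12}\right) - \frac{92}{V} = - \frac{V}{12} - \frac{92}{V} = - \frac{92}{V} - \frac{V}{12}$)
$\sqrt{F{\left(-146 \right)} + 19127} = \sqrt{\left(- \frac{92}{-146} - - \frac{73}{6}\right) + 19127} = \sqrt{\left(\left(-92\right) \left(- \frac{1}{146}\right) + \frac{73}{6}\right) + 19127} = \sqrt{\left(\frac{46}{73} + \frac{73}{6}\right) + 19127} = \sqrt{\frac{5605}{438} + 19127} = \sqrt{\frac{8383231}{438}} = \frac{\sqrt{3671855178}}{438}$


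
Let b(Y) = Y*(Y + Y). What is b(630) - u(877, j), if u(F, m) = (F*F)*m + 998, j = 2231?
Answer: -1715133997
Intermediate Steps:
b(Y) = 2*Y² (b(Y) = Y*(2*Y) = 2*Y²)
u(F, m) = 998 + m*F² (u(F, m) = F²*m + 998 = m*F² + 998 = 998 + m*F²)
b(630) - u(877, j) = 2*630² - (998 + 2231*877²) = 2*396900 - (998 + 2231*769129) = 793800 - (998 + 1715926799) = 793800 - 1*1715927797 = 793800 - 1715927797 = -1715133997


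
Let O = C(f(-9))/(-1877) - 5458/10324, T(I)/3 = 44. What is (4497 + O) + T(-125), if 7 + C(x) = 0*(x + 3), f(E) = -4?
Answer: 44845637347/9689074 ≈ 4628.5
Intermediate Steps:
T(I) = 132 (T(I) = 3*44 = 132)
C(x) = -7 (C(x) = -7 + 0*(x + 3) = -7 + 0*(3 + x) = -7 + 0 = -7)
O = -5086199/9689074 (O = -7/(-1877) - 5458/10324 = -7*(-1/1877) - 5458*1/10324 = 7/1877 - 2729/5162 = -5086199/9689074 ≈ -0.52494)
(4497 + O) + T(-125) = (4497 - 5086199/9689074) + 132 = 43566679579/9689074 + 132 = 44845637347/9689074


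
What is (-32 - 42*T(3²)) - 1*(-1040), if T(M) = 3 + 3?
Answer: 756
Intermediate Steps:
T(M) = 6
(-32 - 42*T(3²)) - 1*(-1040) = (-32 - 42*6) - 1*(-1040) = (-32 - 14*18) + 1040 = (-32 - 252) + 1040 = -284 + 1040 = 756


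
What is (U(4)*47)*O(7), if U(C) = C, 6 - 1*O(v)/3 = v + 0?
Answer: -564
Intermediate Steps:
O(v) = 18 - 3*v (O(v) = 18 - 3*(v + 0) = 18 - 3*v)
(U(4)*47)*O(7) = (4*47)*(18 - 3*7) = 188*(18 - 21) = 188*(-3) = -564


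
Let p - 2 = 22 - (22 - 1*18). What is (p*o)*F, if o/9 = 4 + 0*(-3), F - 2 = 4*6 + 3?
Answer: 20880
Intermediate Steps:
p = 20 (p = 2 + (22 - (22 - 1*18)) = 2 + (22 - (22 - 18)) = 2 + (22 - 1*4) = 2 + (22 - 4) = 2 + 18 = 20)
F = 29 (F = 2 + (4*6 + 3) = 2 + (24 + 3) = 2 + 27 = 29)
o = 36 (o = 9*(4 + 0*(-3)) = 9*(4 + 0) = 9*4 = 36)
(p*o)*F = (20*36)*29 = 720*29 = 20880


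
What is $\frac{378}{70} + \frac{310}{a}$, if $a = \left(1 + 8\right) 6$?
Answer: $\frac{1504}{135} \approx 11.141$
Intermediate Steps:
$a = 54$ ($a = 9 \cdot 6 = 54$)
$\frac{378}{70} + \frac{310}{a} = \frac{378}{70} + \frac{310}{54} = 378 \cdot \frac{1}{70} + 310 \cdot \frac{1}{54} = \frac{27}{5} + \frac{155}{27} = \frac{1504}{135}$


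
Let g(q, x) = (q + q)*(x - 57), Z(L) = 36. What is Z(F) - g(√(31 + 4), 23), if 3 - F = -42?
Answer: 36 + 68*√35 ≈ 438.29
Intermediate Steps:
F = 45 (F = 3 - 1*(-42) = 3 + 42 = 45)
g(q, x) = 2*q*(-57 + x) (g(q, x) = (2*q)*(-57 + x) = 2*q*(-57 + x))
Z(F) - g(√(31 + 4), 23) = 36 - 2*√(31 + 4)*(-57 + 23) = 36 - 2*√35*(-34) = 36 - (-68)*√35 = 36 + 68*√35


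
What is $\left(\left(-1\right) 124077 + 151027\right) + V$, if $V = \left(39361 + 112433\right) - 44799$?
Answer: $133945$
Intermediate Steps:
$V = 106995$ ($V = 151794 - 44799 = 106995$)
$\left(\left(-1\right) 124077 + 151027\right) + V = \left(\left(-1\right) 124077 + 151027\right) + 106995 = \left(-124077 + 151027\right) + 106995 = 26950 + 106995 = 133945$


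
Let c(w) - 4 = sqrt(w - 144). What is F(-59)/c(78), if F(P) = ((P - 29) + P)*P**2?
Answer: -1023414/41 + 511707*I*sqrt(66)/82 ≈ -24961.0 + 50697.0*I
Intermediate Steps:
c(w) = 4 + sqrt(-144 + w) (c(w) = 4 + sqrt(w - 144) = 4 + sqrt(-144 + w))
F(P) = P**2*(-29 + 2*P) (F(P) = ((-29 + P) + P)*P**2 = (-29 + 2*P)*P**2 = P**2*(-29 + 2*P))
F(-59)/c(78) = ((-59)**2*(-29 + 2*(-59)))/(4 + sqrt(-144 + 78)) = (3481*(-29 - 118))/(4 + sqrt(-66)) = (3481*(-147))/(4 + I*sqrt(66)) = -511707/(4 + I*sqrt(66))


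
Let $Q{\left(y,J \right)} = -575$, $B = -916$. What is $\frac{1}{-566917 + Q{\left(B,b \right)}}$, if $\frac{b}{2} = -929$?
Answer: $- \frac{1}{567492} \approx -1.7621 \cdot 10^{-6}$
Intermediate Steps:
$b = -1858$ ($b = 2 \left(-929\right) = -1858$)
$\frac{1}{-566917 + Q{\left(B,b \right)}} = \frac{1}{-566917 - 575} = \frac{1}{-567492} = - \frac{1}{567492}$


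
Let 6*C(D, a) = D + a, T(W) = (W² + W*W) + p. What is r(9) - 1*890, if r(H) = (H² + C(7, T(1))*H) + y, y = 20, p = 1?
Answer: -774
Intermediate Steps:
T(W) = 1 + 2*W² (T(W) = (W² + W*W) + 1 = (W² + W²) + 1 = 2*W² + 1 = 1 + 2*W²)
C(D, a) = D/6 + a/6 (C(D, a) = (D + a)/6 = D/6 + a/6)
r(H) = 20 + H² + 5*H/3 (r(H) = (H² + ((⅙)*7 + (1 + 2*1²)/6)*H) + 20 = (H² + (7/6 + (1 + 2*1)/6)*H) + 20 = (H² + (7/6 + (1 + 2)/6)*H) + 20 = (H² + (7/6 + (⅙)*3)*H) + 20 = (H² + (7/6 + ½)*H) + 20 = (H² + 5*H/3) + 20 = 20 + H² + 5*H/3)
r(9) - 1*890 = (20 + 9² + (5/3)*9) - 1*890 = (20 + 81 + 15) - 890 = 116 - 890 = -774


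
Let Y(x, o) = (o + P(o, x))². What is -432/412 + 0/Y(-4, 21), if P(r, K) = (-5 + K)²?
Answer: -108/103 ≈ -1.0485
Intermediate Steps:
Y(x, o) = (o + (-5 + x)²)²
-432/412 + 0/Y(-4, 21) = -432/412 + 0/((21 + (-5 - 4)²)²) = -432*1/412 + 0/((21 + (-9)²)²) = -108/103 + 0/((21 + 81)²) = -108/103 + 0/(102²) = -108/103 + 0/10404 = -108/103 + 0*(1/10404) = -108/103 + 0 = -108/103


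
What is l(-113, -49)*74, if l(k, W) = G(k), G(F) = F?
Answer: -8362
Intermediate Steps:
l(k, W) = k
l(-113, -49)*74 = -113*74 = -8362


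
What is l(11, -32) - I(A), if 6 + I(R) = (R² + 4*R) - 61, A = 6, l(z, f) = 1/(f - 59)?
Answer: 636/91 ≈ 6.9890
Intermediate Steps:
l(z, f) = 1/(-59 + f)
I(R) = -67 + R² + 4*R (I(R) = -6 + ((R² + 4*R) - 61) = -6 + (-61 + R² + 4*R) = -67 + R² + 4*R)
l(11, -32) - I(A) = 1/(-59 - 32) - (-67 + 6² + 4*6) = 1/(-91) - (-67 + 36 + 24) = -1/91 - 1*(-7) = -1/91 + 7 = 636/91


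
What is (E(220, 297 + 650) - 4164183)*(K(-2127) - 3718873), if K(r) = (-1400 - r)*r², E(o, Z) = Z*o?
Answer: -12996221636263130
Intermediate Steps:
K(r) = r²*(-1400 - r)
(E(220, 297 + 650) - 4164183)*(K(-2127) - 3718873) = ((297 + 650)*220 - 4164183)*((-2127)²*(-1400 - 1*(-2127)) - 3718873) = (947*220 - 4164183)*(4524129*(-1400 + 2127) - 3718873) = (208340 - 4164183)*(4524129*727 - 3718873) = -3955843*(3289041783 - 3718873) = -3955843*3285322910 = -12996221636263130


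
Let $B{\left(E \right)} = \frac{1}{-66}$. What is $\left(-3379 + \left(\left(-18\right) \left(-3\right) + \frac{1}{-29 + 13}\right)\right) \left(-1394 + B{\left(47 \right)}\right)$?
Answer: $\frac{4894758005}{1056} \approx 4.6352 \cdot 10^{6}$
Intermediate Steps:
$B{\left(E \right)} = - \frac{1}{66}$
$\left(-3379 + \left(\left(-18\right) \left(-3\right) + \frac{1}{-29 + 13}\right)\right) \left(-1394 + B{\left(47 \right)}\right) = \left(-3379 + \left(\left(-18\right) \left(-3\right) + \frac{1}{-29 + 13}\right)\right) \left(-1394 - \frac{1}{66}\right) = \left(-3379 + \left(54 + \frac{1}{-16}\right)\right) \left(- \frac{92005}{66}\right) = \left(-3379 + \left(54 - \frac{1}{16}\right)\right) \left(- \frac{92005}{66}\right) = \left(-3379 + \frac{863}{16}\right) \left(- \frac{92005}{66}\right) = \left(- \frac{53201}{16}\right) \left(- \frac{92005}{66}\right) = \frac{4894758005}{1056}$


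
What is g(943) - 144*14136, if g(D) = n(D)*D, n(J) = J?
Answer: -1146335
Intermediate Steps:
g(D) = D² (g(D) = D*D = D²)
g(943) - 144*14136 = 943² - 144*14136 = 889249 - 2035584 = -1146335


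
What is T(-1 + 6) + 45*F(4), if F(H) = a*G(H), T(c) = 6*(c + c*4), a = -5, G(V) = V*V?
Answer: -3450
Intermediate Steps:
G(V) = V²
T(c) = 30*c (T(c) = 6*(c + 4*c) = 6*(5*c) = 30*c)
F(H) = -5*H²
T(-1 + 6) + 45*F(4) = 30*(-1 + 6) + 45*(-5*4²) = 30*5 + 45*(-5*16) = 150 + 45*(-80) = 150 - 3600 = -3450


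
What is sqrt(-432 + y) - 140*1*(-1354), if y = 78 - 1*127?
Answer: 189560 + I*sqrt(481) ≈ 1.8956e+5 + 21.932*I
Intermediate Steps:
y = -49 (y = 78 - 127 = -49)
sqrt(-432 + y) - 140*1*(-1354) = sqrt(-432 - 49) - 140*1*(-1354) = sqrt(-481) - 140*(-1354) = I*sqrt(481) + 189560 = 189560 + I*sqrt(481)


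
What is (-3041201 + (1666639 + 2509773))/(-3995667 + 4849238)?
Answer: 1135211/853571 ≈ 1.3300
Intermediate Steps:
(-3041201 + (1666639 + 2509773))/(-3995667 + 4849238) = (-3041201 + 4176412)/853571 = 1135211*(1/853571) = 1135211/853571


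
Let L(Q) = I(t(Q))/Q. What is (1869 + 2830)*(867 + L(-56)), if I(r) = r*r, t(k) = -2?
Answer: 57031763/14 ≈ 4.0737e+6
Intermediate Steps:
I(r) = r**2
L(Q) = 4/Q (L(Q) = (-2)**2/Q = 4/Q)
(1869 + 2830)*(867 + L(-56)) = (1869 + 2830)*(867 + 4/(-56)) = 4699*(867 + 4*(-1/56)) = 4699*(867 - 1/14) = 4699*(12137/14) = 57031763/14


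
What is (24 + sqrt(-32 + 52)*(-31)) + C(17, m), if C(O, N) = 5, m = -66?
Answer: 29 - 62*sqrt(5) ≈ -109.64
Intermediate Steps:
(24 + sqrt(-32 + 52)*(-31)) + C(17, m) = (24 + sqrt(-32 + 52)*(-31)) + 5 = (24 + sqrt(20)*(-31)) + 5 = (24 + (2*sqrt(5))*(-31)) + 5 = (24 - 62*sqrt(5)) + 5 = 29 - 62*sqrt(5)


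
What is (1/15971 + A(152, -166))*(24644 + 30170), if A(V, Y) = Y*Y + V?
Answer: 24256536243766/15971 ≈ 1.5188e+9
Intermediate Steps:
A(V, Y) = V + Y² (A(V, Y) = Y² + V = V + Y²)
(1/15971 + A(152, -166))*(24644 + 30170) = (1/15971 + (152 + (-166)²))*(24644 + 30170) = (1/15971 + (152 + 27556))*54814 = (1/15971 + 27708)*54814 = (442524469/15971)*54814 = 24256536243766/15971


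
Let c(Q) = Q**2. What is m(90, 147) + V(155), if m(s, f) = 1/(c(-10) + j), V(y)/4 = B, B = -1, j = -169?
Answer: -277/69 ≈ -4.0145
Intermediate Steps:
V(y) = -4 (V(y) = 4*(-1) = -4)
m(s, f) = -1/69 (m(s, f) = 1/((-10)**2 - 169) = 1/(100 - 169) = 1/(-69) = -1/69)
m(90, 147) + V(155) = -1/69 - 4 = -277/69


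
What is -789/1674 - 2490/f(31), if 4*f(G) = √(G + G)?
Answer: -263/558 - 4980*√62/31 ≈ -1265.4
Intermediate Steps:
f(G) = √2*√G/4 (f(G) = √(G + G)/4 = √(2*G)/4 = (√2*√G)/4 = √2*√G/4)
-789/1674 - 2490/f(31) = -789/1674 - 2490*2*√62/31 = -789*1/1674 - 2490*2*√62/31 = -263/558 - 4980*√62/31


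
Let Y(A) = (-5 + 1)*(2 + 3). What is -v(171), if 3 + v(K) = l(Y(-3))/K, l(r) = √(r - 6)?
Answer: 3 - I*√26/171 ≈ 3.0 - 0.029819*I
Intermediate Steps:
Y(A) = -20 (Y(A) = -4*5 = -20)
l(r) = √(-6 + r)
v(K) = -3 + I*√26/K (v(K) = -3 + √(-6 - 20)/K = -3 + √(-26)/K = -3 + (I*√26)/K = -3 + I*√26/K)
-v(171) = -(-3 + I*√26/171) = 3 - I*√26/171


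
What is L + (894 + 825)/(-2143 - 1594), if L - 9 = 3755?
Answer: 14064349/3737 ≈ 3763.5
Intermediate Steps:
L = 3764 (L = 9 + 3755 = 3764)
L + (894 + 825)/(-2143 - 1594) = 3764 + (894 + 825)/(-2143 - 1594) = 3764 + 1719/(-3737) = 3764 + 1719*(-1/3737) = 3764 - 1719/3737 = 14064349/3737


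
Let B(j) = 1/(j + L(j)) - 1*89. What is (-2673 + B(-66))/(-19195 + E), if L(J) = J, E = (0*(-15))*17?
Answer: 72917/506748 ≈ 0.14389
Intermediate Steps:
E = 0 (E = 0*17 = 0)
B(j) = -89 + 1/(2*j) (B(j) = 1/(j + j) - 1*89 = 1/(2*j) - 89 = -89 + 1/(2*j))
(-2673 + B(-66))/(-19195 + E) = (-2673 + (-89 + (½)/(-66)))/(-19195 + 0) = (-2673 + (-89 + (½)*(-1/66)))/(-19195) = (-2673 + (-89 - 1/132))*(-1/19195) = (-2673 - 11749/132)*(-1/19195) = -364585/132*(-1/19195) = 72917/506748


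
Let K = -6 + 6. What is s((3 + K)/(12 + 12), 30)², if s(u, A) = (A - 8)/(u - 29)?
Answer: 256/441 ≈ 0.58050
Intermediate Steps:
K = 0
s(u, A) = (-8 + A)/(-29 + u)
s((3 + K)/(12 + 12), 30)² = ((-8 + 30)/(-29 + (3 + 0)/(12 + 12)))² = (22/(-29 + 3/24))² = (22/(-29 + 3*(1/24)))² = (22/(-29 + ⅛))² = (22/(-231/8))² = (-8/231*22)² = (-16/21)² = 256/441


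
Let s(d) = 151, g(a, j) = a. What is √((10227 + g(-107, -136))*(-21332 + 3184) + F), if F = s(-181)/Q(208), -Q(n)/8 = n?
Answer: 9*I*√98095917686/208 ≈ 13552.0*I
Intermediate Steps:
Q(n) = -8*n
F = -151/1664 (F = 151/((-8*208)) = 151/(-1664) = 151*(-1/1664) = -151/1664 ≈ -0.090745)
√((10227 + g(-107, -136))*(-21332 + 3184) + F) = √((10227 - 107)*(-21332 + 3184) - 151/1664) = √(10120*(-18148) - 151/1664) = √(-183657760 - 151/1664) = √(-305606512791/1664) = 9*I*√98095917686/208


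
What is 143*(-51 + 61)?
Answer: 1430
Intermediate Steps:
143*(-51 + 61) = 143*10 = 1430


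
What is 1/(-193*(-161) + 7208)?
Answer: 1/38281 ≈ 2.6123e-5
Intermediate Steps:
1/(-193*(-161) + 7208) = 1/(31073 + 7208) = 1/38281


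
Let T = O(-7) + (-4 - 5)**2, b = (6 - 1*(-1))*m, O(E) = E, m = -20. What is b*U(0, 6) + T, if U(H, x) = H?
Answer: 74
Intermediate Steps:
b = -140 (b = (6 - 1*(-1))*(-20) = (6 + 1)*(-20) = 7*(-20) = -140)
T = 74 (T = -7 + (-4 - 5)**2 = -7 + (-9)**2 = -7 + 81 = 74)
b*U(0, 6) + T = -140*0 + 74 = 0 + 74 = 74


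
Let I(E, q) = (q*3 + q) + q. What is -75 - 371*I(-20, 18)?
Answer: -33465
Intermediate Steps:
I(E, q) = 5*q (I(E, q) = (3*q + q) + q = 4*q + q = 5*q)
-75 - 371*I(-20, 18) = -75 - 1855*18 = -75 - 371*90 = -75 - 33390 = -33465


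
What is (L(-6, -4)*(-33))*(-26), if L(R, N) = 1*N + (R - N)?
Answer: -5148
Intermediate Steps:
L(R, N) = R (L(R, N) = N + (R - N) = R)
(L(-6, -4)*(-33))*(-26) = -6*(-33)*(-26) = 198*(-26) = -5148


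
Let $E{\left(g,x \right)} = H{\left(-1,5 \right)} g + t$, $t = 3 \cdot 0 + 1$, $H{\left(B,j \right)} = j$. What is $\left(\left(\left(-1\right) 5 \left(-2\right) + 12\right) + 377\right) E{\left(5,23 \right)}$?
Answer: $10374$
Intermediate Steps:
$t = 1$ ($t = 0 + 1 = 1$)
$E{\left(g,x \right)} = 1 + 5 g$ ($E{\left(g,x \right)} = 5 g + 1 = 1 + 5 g$)
$\left(\left(\left(-1\right) 5 \left(-2\right) + 12\right) + 377\right) E{\left(5,23 \right)} = \left(\left(\left(-1\right) 5 \left(-2\right) + 12\right) + 377\right) \left(1 + 5 \cdot 5\right) = \left(\left(\left(-5\right) \left(-2\right) + 12\right) + 377\right) \left(1 + 25\right) = \left(\left(10 + 12\right) + 377\right) 26 = \left(22 + 377\right) 26 = 399 \cdot 26 = 10374$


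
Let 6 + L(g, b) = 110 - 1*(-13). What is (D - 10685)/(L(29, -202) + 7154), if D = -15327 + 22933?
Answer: -3079/7271 ≈ -0.42346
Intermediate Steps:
L(g, b) = 117 (L(g, b) = -6 + (110 - 1*(-13)) = -6 + (110 + 13) = -6 + 123 = 117)
D = 7606
(D - 10685)/(L(29, -202) + 7154) = (7606 - 10685)/(117 + 7154) = -3079/7271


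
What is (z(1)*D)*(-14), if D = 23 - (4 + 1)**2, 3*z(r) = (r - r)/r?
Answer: 0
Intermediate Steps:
z(r) = 0 (z(r) = ((r - r)/r)/3 = (0/r)/3 = (1/3)*0 = 0)
D = -2 (D = 23 - 1*5**2 = 23 - 1*25 = 23 - 25 = -2)
(z(1)*D)*(-14) = (0*(-2))*(-14) = 0*(-14) = 0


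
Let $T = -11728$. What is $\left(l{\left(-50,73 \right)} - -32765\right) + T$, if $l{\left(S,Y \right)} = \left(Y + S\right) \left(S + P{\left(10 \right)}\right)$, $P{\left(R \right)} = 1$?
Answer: $19910$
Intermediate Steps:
$l{\left(S,Y \right)} = \left(1 + S\right) \left(S + Y\right)$ ($l{\left(S,Y \right)} = \left(Y + S\right) \left(S + 1\right) = \left(S + Y\right) \left(1 + S\right) = \left(1 + S\right) \left(S + Y\right)$)
$\left(l{\left(-50,73 \right)} - -32765\right) + T = \left(\left(-50 + 73 + \left(-50\right)^{2} - 3650\right) - -32765\right) - 11728 = \left(\left(-50 + 73 + 2500 - 3650\right) + 32765\right) - 11728 = \left(-1127 + 32765\right) - 11728 = 31638 - 11728 = 19910$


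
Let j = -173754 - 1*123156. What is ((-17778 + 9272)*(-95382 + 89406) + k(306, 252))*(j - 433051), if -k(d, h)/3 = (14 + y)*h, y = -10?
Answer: -37103065035552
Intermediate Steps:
k(d, h) = -12*h (k(d, h) = -3*(14 - 10)*h = -12*h)
j = -296910 (j = -173754 - 123156 = -296910)
((-17778 + 9272)*(-95382 + 89406) + k(306, 252))*(j - 433051) = ((-17778 + 9272)*(-95382 + 89406) - 12*252)*(-296910 - 433051) = (-8506*(-5976) - 3024)*(-729961) = (50831856 - 3024)*(-729961) = 50828832*(-729961) = -37103065035552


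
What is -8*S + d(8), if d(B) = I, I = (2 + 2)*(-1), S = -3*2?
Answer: 44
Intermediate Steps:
S = -6
I = -4 (I = 4*(-1) = -4)
d(B) = -4
-8*S + d(8) = -8*(-6) - 4 = 48 - 4 = 44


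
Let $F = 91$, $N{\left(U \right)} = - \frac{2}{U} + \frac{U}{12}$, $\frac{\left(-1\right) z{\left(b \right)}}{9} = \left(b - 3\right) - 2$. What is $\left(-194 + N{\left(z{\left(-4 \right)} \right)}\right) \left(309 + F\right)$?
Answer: $- \frac{6067700}{81} \approx -74910.0$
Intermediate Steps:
$z{\left(b \right)} = 45 - 9 b$ ($z{\left(b \right)} = - 9 \left(\left(b - 3\right) - 2\right) = - 9 \left(\left(-3 + b\right) - 2\right) = - 9 \left(-5 + b\right) = 45 - 9 b$)
$N{\left(U \right)} = - \frac{2}{U} + \frac{U}{12}$ ($N{\left(U \right)} = - \frac{2}{U} + U \frac{1}{12} = - \frac{2}{U} + \frac{U}{12}$)
$\left(-194 + N{\left(z{\left(-4 \right)} \right)}\right) \left(309 + F\right) = \left(-194 - \left(\frac{2}{45 - -36} - \frac{45 - -36}{12}\right)\right) \left(309 + 91\right) = \left(-194 - \left(\frac{2}{45 + 36} - \frac{45 + 36}{12}\right)\right) 400 = \left(-194 + \left(- \frac{2}{81} + \frac{1}{12} \cdot 81\right)\right) 400 = \left(-194 + \left(\left(-2\right) \frac{1}{81} + \frac{27}{4}\right)\right) 400 = \left(-194 + \left(- \frac{2}{81} + \frac{27}{4}\right)\right) 400 = \left(-194 + \frac{2179}{324}\right) 400 = \left(- \frac{60677}{324}\right) 400 = - \frac{6067700}{81}$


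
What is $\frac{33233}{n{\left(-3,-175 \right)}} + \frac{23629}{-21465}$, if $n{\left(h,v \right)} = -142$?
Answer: $- \frac{716701663}{3048030} \approx -235.14$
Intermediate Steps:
$\frac{33233}{n{\left(-3,-175 \right)}} + \frac{23629}{-21465} = \frac{33233}{-142} + \frac{23629}{-21465} = 33233 \left(- \frac{1}{142}\right) + 23629 \left(- \frac{1}{21465}\right) = - \frac{33233}{142} - \frac{23629}{21465} = - \frac{716701663}{3048030}$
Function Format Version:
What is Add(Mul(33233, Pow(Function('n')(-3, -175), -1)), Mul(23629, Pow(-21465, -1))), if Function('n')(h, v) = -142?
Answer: Rational(-716701663, 3048030) ≈ -235.14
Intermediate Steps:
Add(Mul(33233, Pow(Function('n')(-3, -175), -1)), Mul(23629, Pow(-21465, -1))) = Add(Mul(33233, Pow(-142, -1)), Mul(23629, Pow(-21465, -1))) = Add(Mul(33233, Rational(-1, 142)), Mul(23629, Rational(-1, 21465))) = Add(Rational(-33233, 142), Rational(-23629, 21465)) = Rational(-716701663, 3048030)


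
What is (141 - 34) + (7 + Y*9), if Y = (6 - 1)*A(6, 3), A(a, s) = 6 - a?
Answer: 114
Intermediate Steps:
Y = 0 (Y = (6 - 1)*(6 - 1*6) = 5*(6 - 6) = 5*0 = 0)
(141 - 34) + (7 + Y*9) = (141 - 34) + (7 + 0*9) = 107 + (7 + 0) = 107 + 7 = 114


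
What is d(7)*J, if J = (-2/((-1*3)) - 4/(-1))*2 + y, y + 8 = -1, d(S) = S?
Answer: 7/3 ≈ 2.3333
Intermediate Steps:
y = -9 (y = -8 - 1 = -9)
J = ⅓ (J = (-2/((-1*3)) - 4/(-1))*2 - 9 = (-2/(-3) - 4*(-1))*2 - 9 = (-2*(-⅓) + 4)*2 - 9 = (⅔ + 4)*2 - 9 = (14/3)*2 - 9 = 28/3 - 9 = ⅓ ≈ 0.33333)
d(7)*J = 7*(⅓) = 7/3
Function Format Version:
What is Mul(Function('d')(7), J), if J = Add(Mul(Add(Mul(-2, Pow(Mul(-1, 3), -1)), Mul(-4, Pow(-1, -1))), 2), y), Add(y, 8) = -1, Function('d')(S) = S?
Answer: Rational(7, 3) ≈ 2.3333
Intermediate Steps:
y = -9 (y = Add(-8, -1) = -9)
J = Rational(1, 3) (J = Add(Mul(Add(Mul(-2, Pow(Mul(-1, 3), -1)), Mul(-4, Pow(-1, -1))), 2), -9) = Add(Mul(Add(Mul(-2, Pow(-3, -1)), Mul(-4, -1)), 2), -9) = Add(Mul(Add(Mul(-2, Rational(-1, 3)), 4), 2), -9) = Add(Mul(Add(Rational(2, 3), 4), 2), -9) = Add(Mul(Rational(14, 3), 2), -9) = Add(Rational(28, 3), -9) = Rational(1, 3) ≈ 0.33333)
Mul(Function('d')(7), J) = Mul(7, Rational(1, 3)) = Rational(7, 3)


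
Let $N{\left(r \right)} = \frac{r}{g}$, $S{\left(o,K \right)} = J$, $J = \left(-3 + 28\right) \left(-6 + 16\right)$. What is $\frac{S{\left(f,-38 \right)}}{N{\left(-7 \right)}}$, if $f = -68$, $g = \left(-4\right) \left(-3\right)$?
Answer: $- \frac{3000}{7} \approx -428.57$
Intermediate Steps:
$g = 12$
$J = 250$ ($J = 25 \cdot 10 = 250$)
$S{\left(o,K \right)} = 250$
$N{\left(r \right)} = \frac{r}{12}$
$\frac{S{\left(f,-38 \right)}}{N{\left(-7 \right)}} = \frac{250}{\frac{1}{12} \left(-7\right)} = \frac{250}{- \frac{7}{12}} = 250 \left(- \frac{12}{7}\right) = - \frac{3000}{7}$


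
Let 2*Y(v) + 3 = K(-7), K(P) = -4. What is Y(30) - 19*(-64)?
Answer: 2425/2 ≈ 1212.5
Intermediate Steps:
Y(v) = -7/2 (Y(v) = -3/2 + (½)*(-4) = -3/2 - 2 = -7/2)
Y(30) - 19*(-64) = -7/2 - 19*(-64) = -7/2 - 1*(-1216) = -7/2 + 1216 = 2425/2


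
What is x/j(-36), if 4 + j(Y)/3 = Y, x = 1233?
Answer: -411/40 ≈ -10.275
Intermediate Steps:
j(Y) = -12 + 3*Y
x/j(-36) = 1233/(-12 + 3*(-36)) = 1233/(-12 - 108) = 1233/(-120) = 1233*(-1/120) = -411/40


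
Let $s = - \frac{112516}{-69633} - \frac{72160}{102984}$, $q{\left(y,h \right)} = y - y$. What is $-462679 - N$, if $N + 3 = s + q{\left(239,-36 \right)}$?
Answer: $- \frac{138245642786164}{298795203} \approx -4.6268 \cdot 10^{5}$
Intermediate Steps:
$q{\left(y,h \right)} = 0$
$s = \frac{273442936}{298795203}$ ($s = \left(-112516\right) \left(- \frac{1}{69633}\right) - \frac{9020}{12873} = \frac{112516}{69633} - \frac{9020}{12873} = \frac{273442936}{298795203} \approx 0.91515$)
$N = - \frac{622942673}{298795203}$ ($N = -3 + \left(\frac{273442936}{298795203} + 0\right) = -3 + \frac{273442936}{298795203} = - \frac{622942673}{298795203} \approx -2.0848$)
$-462679 - N = -462679 - - \frac{622942673}{298795203} = -462679 + \frac{622942673}{298795203} = - \frac{138245642786164}{298795203}$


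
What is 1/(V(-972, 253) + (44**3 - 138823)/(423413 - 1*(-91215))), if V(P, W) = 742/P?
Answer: -125054604/108497771 ≈ -1.1526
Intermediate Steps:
1/(V(-972, 253) + (44**3 - 138823)/(423413 - 1*(-91215))) = 1/(742/(-972) + (44**3 - 138823)/(423413 - 1*(-91215))) = 1/(742*(-1/972) + (85184 - 138823)/(423413 + 91215)) = 1/(-371/486 - 53639/514628) = 1/(-108497771/125054604) = -125054604/108497771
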